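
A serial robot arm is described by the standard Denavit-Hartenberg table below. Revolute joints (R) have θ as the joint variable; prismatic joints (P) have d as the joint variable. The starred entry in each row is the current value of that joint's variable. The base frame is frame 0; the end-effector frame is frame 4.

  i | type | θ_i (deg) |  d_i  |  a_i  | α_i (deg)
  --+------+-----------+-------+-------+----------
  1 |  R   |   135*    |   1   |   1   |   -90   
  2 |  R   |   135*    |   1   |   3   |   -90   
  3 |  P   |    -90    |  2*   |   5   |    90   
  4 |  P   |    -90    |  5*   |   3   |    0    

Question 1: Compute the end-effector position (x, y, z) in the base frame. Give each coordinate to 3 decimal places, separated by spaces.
after link 1: o_1 = (-0.7071, 0.7071, 1.0000)
after link 2: o_2 = (0.0858, -1.5000, -1.1213)
after link 3: o_3 = (-2.4497, -6.0355, 0.2929)
after link 4: o_4 = (-6.4497, -2.0355, 1.7071)

-6.450 -2.036 1.707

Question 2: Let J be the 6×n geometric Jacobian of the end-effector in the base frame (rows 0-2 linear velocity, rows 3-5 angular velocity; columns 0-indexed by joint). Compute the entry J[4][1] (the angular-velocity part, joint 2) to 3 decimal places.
axis z_1 = (-0.7071,-0.7071,0.0000); lever o_n−o_1 = (-5.7426,-2.7426,0.7071)
cross product → J_v[:, 1] = (-0.5000,0.5000,-2.1213)
J_ω[:, 1] = z_1
entry J[4][1] = -0.7071

-0.707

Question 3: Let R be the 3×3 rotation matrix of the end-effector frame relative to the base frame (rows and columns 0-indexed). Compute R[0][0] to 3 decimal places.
End-effector x-axis (col 0 of R) = (-0.5000,0.5000,-0.7071)
R[0][0] = -0.5000

-0.500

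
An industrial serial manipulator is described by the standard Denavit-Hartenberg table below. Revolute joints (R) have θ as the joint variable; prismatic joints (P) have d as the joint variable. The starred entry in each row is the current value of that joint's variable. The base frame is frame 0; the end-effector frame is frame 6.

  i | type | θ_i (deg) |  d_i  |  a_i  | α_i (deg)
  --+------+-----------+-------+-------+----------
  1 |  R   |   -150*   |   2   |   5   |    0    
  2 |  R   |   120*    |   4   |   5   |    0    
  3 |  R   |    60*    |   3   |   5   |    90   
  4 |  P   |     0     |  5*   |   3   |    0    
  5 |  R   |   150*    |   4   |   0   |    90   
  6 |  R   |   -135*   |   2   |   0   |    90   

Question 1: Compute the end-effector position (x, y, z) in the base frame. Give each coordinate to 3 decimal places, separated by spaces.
12.294 -8.294 10.732

after link 1: o_1 = (-4.3301, -2.5000, 2.0000)
after link 2: o_2 = (-0.0000, -5.0000, 6.0000)
after link 3: o_3 = (4.3301, -2.5000, 9.0000)
after link 4: o_4 = (9.4282, -5.3301, 9.0000)
after link 5: o_5 = (11.4282, -8.7942, 9.0000)
after link 6: o_6 = (12.2942, -8.2942, 10.7321)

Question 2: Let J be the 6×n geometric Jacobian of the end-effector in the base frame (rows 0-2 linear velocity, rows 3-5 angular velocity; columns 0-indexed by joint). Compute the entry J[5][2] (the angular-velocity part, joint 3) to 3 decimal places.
axis z_2 = (0.0000,0.0000,1.0000); lever o_n−o_2 = (12.2942,-3.2942,4.7321)
cross product → J_v[:, 2] = (3.2942,12.2942,-0.0000)
J_ω[:, 2] = z_2
entry J[5][2] = 1.0000

1.000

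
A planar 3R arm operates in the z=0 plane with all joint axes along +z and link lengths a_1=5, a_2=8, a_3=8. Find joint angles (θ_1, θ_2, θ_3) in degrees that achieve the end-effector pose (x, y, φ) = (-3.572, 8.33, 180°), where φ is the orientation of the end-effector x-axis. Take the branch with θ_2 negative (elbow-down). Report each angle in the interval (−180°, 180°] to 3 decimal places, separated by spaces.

wrist centre = target − a_3·(cos φ, sin φ) = (4.4280, 8.3300)
cos θ_2 = (88.9961−5²−8²)/(2·5·8) = -0.0000; θ_2 = -90.0028° (elbow-down)
β = atan2(8.3300,4.4280) = 62.0061°; ψ = atan2(-8.0000,4.9996) = -57.9966°
θ_1 = β − ψ = 120.0027°
θ_3 = φ − θ_1 − θ_2 = 150.0001° (wrapped to (-180°,180°])

120.003 -90.003 150.000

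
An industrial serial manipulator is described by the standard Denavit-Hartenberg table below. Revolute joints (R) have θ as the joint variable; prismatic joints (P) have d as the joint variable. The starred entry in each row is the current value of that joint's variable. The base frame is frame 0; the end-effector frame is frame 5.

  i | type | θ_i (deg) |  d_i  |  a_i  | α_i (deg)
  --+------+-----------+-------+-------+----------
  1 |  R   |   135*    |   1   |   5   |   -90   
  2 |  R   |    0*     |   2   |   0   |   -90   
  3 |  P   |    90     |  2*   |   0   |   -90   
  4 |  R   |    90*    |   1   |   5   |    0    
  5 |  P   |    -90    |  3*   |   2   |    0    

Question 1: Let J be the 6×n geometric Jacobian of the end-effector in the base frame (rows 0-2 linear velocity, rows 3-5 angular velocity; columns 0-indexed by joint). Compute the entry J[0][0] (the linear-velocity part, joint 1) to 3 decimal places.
axis z_0 = ẑ; lever o_n−o_0 = (-0.7071,0.7071,4.0000)
cross product → J_v[:, 0] = (-0.7071,-0.7071,0.0000)
J_ω[:, 0] = z_0
entry J[0][0] = -0.7071

-0.707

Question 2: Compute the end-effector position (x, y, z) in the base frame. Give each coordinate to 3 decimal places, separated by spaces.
after link 1: o_1 = (-3.5355, 3.5355, 1.0000)
after link 2: o_2 = (-4.9497, 2.1213, 1.0000)
after link 3: o_3 = (-4.9497, 2.1213, -1.0000)
after link 4: o_4 = (-4.2426, 1.4142, 4.0000)
after link 5: o_5 = (-0.7071, 0.7071, 4.0000)

-0.707 0.707 4.000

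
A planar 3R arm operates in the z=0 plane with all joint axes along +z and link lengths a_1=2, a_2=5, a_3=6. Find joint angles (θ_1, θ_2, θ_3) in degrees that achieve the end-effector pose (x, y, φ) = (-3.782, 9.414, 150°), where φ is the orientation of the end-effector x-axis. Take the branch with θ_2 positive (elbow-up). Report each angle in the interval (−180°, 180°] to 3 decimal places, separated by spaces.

wrist centre = target − a_3·(cos φ, sin φ) = (1.4142, 6.4140)
cos θ_2 = (43.1392−2²−5²)/(2·2·5) = 0.7070; θ_2 = 45.0118° (elbow-up)
β = atan2(6.4140,1.4142) = 77.5664°; ψ = atan2(3.5363,5.5348) = 32.5751°
θ_1 = β − ψ = 44.9913°
θ_3 = φ − θ_1 − θ_2 = 59.9969° (wrapped to (-180°,180°])

44.991 45.012 59.997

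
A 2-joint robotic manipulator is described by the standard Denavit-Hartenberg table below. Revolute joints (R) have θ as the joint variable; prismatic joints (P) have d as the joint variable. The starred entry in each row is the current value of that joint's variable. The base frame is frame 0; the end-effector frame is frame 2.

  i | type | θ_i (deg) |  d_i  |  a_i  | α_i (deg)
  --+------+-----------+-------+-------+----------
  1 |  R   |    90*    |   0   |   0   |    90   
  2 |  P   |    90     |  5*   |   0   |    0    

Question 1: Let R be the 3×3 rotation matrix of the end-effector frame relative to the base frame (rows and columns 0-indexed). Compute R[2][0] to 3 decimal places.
1.000

End-effector x-axis (col 0 of R) = (-0.0000,0.0000,1.0000)
R[2][0] = 1.0000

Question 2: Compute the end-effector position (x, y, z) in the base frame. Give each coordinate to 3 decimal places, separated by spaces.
5.000 -0.000 0.000

after link 1: o_1 = (0.0000, 0.0000, 0.0000)
after link 2: o_2 = (5.0000, -0.0000, 0.0000)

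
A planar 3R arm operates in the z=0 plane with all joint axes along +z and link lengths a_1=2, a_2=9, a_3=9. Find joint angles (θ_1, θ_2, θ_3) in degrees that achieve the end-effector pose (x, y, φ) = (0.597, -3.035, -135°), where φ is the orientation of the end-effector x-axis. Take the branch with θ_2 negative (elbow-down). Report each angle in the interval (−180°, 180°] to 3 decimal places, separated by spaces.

150.017 -135.016 -150.001

wrist centre = target − a_3·(cos φ, sin φ) = (6.9610, 3.3290)
cos θ_2 = (59.5370−2²−9²)/(2·2·9) = -0.7073; θ_2 = -135.0162° (elbow-down)
β = atan2(3.3290,6.9610) = 25.5587°; ψ = atan2(-6.3622,-4.3658) = -124.4582°
θ_1 = β − ψ = 150.0169°
θ_3 = φ − θ_1 − θ_2 = -150.0007° (wrapped to (-180°,180°])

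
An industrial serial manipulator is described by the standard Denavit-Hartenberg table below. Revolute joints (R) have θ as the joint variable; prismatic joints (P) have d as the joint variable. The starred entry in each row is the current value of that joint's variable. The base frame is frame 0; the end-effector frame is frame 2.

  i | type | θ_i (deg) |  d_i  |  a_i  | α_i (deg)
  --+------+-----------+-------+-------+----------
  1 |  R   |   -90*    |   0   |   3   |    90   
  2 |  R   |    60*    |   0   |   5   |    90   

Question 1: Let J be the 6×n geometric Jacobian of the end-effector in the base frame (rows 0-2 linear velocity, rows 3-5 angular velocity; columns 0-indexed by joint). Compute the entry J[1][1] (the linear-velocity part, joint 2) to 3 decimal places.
axis z_1 = (-1.0000,-0.0000,0.0000); lever o_n−o_1 = (0.0000,-2.5000,4.3301)
cross product → J_v[:, 1] = (-0.0000,4.3301,2.5000)
J_ω[:, 1] = z_1
entry J[1][1] = 4.3301

4.330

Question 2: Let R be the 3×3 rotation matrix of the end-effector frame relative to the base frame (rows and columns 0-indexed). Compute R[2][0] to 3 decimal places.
End-effector x-axis (col 0 of R) = (0.0000,-0.5000,0.8660)
R[2][0] = 0.8660

0.866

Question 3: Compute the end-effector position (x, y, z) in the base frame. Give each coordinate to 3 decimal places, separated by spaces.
after link 1: o_1 = (0.0000, -3.0000, 0.0000)
after link 2: o_2 = (0.0000, -5.5000, 4.3301)

0.000 -5.500 4.330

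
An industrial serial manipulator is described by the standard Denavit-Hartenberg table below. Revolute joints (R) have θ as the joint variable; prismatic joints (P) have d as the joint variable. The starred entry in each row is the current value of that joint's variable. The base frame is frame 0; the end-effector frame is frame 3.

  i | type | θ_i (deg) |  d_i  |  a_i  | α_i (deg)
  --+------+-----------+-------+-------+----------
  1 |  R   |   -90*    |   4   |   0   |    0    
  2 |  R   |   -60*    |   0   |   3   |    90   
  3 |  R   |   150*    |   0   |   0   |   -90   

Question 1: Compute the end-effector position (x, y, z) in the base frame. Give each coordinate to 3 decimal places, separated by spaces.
after link 1: o_1 = (0.0000, 0.0000, 4.0000)
after link 2: o_2 = (-2.5981, -1.5000, 4.0000)
after link 3: o_3 = (-2.5981, -1.5000, 4.0000)

-2.598 -1.500 4.000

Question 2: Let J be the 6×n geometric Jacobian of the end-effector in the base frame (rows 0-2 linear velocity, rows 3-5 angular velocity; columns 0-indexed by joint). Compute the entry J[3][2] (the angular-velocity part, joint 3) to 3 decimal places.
-0.500

axis z_2 = (-0.5000,0.8660,0.0000); lever o_n−o_2 = (0.0000,0.0000,0.0000)
cross product → J_v[:, 2] = (0.0000,0.0000,-0.0000)
J_ω[:, 2] = z_2
entry J[3][2] = -0.5000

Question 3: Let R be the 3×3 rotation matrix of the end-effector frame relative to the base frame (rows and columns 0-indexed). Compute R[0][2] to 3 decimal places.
End-effector z-axis (col 2 of R) = (0.4330,0.2500,-0.8660)
R[0][2] = 0.4330

0.433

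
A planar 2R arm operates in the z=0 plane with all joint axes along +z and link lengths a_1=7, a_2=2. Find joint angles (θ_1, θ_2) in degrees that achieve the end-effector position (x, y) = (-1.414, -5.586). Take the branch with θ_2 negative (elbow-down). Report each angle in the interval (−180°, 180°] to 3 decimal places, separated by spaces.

cos θ_2 = (33.2028−7²−2²)/(2·7·2) = -0.7070; θ_2 = -134.9948° (elbow-down)
β = atan2(-5.5860,-1.4140) = -104.2051°; ψ = atan2(-1.4143,5.5859) = -14.2086°
θ_1 = β − ψ = -89.9965°

-89.997 -134.995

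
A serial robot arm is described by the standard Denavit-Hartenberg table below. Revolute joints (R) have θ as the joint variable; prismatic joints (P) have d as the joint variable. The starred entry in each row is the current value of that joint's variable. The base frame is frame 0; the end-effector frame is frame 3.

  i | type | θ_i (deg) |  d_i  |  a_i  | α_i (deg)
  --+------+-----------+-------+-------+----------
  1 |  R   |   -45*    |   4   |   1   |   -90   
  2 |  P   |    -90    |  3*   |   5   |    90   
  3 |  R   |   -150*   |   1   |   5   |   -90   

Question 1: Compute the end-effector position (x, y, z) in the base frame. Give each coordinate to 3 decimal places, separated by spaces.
after link 1: o_1 = (0.7071, -0.7071, 4.0000)
after link 2: o_2 = (2.8284, 1.4142, 9.0000)
after link 3: o_3 = (0.3536, 0.3536, 4.6699)

0.354 0.354 4.670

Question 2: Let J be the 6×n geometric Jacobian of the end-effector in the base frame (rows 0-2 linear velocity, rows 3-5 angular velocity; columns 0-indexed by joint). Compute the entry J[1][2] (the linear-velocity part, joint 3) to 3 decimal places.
-3.062

axis z_2 = (-0.7071,0.7071,0.0000); lever o_n−o_2 = (-2.4749,-1.0607,-4.3301)
cross product → J_v[:, 2] = (-3.0619,-3.0619,2.5000)
J_ω[:, 2] = z_2
entry J[1][2] = -3.0619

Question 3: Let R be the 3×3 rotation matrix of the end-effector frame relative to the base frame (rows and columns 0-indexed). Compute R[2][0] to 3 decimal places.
-0.866

End-effector x-axis (col 0 of R) = (-0.3536,-0.3536,-0.8660)
R[2][0] = -0.8660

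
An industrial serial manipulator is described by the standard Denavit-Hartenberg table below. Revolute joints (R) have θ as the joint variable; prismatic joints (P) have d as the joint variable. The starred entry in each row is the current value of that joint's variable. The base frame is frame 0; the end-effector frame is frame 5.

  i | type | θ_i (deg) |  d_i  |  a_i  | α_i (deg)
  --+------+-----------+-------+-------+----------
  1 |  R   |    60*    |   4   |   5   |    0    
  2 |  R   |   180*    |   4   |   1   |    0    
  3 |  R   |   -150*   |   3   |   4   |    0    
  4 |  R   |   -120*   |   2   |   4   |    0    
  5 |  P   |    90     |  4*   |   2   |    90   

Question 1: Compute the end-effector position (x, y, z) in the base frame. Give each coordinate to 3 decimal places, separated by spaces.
6.464 7.196 17.000

after link 1: o_1 = (2.5000, 4.3301, 4.0000)
after link 2: o_2 = (2.0000, 3.4641, 8.0000)
after link 3: o_3 = (2.0000, 7.4641, 11.0000)
after link 4: o_4 = (5.4641, 5.4641, 13.0000)
after link 5: o_5 = (6.4641, 7.1962, 17.0000)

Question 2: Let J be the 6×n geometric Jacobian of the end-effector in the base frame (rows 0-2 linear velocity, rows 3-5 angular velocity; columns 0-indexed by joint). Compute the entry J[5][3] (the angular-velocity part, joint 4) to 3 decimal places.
1.000

axis z_3 = (0.0000,0.0000,1.0000); lever o_n−o_3 = (4.4641,-0.2679,6.0000)
cross product → J_v[:, 3] = (0.2679,4.4641,-0.0000)
J_ω[:, 3] = z_3
entry J[5][3] = 1.0000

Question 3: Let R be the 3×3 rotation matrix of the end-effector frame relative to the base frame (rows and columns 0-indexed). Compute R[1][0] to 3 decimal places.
End-effector x-axis (col 0 of R) = (0.5000,0.8660,0.0000)
R[1][0] = 0.8660

0.866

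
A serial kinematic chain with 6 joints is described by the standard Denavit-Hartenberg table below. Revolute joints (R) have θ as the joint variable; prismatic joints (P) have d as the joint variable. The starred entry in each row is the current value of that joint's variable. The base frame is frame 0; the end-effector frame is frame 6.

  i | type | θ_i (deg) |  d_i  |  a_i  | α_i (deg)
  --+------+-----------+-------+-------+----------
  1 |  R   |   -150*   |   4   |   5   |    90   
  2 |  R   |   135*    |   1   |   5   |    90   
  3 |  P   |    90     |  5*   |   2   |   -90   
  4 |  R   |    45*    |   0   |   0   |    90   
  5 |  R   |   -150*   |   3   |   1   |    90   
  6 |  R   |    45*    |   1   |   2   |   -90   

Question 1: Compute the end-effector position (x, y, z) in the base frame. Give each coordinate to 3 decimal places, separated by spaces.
after link 1: o_1 = (-4.3301, -2.5000, 4.0000)
after link 2: o_2 = (-1.7683, 0.1338, 7.5355)
after link 3: o_3 = (-5.8301, 0.0981, 11.0711)
after link 4: o_4 = (-5.8301, 0.0981, 11.0711)
after link 5: o_5 = (-7.9525, 0.6151, 13.3576)
after link 6: o_6 = (-9.2992, -0.4160, 14.8147)

-9.299 -0.416 14.815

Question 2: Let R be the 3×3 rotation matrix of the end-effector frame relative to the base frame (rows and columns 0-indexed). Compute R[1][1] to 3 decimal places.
0.737

End-effector y-axis (col 1 of R) = (0.5701,0.7374,0.3624)
R[1][1] = 0.7374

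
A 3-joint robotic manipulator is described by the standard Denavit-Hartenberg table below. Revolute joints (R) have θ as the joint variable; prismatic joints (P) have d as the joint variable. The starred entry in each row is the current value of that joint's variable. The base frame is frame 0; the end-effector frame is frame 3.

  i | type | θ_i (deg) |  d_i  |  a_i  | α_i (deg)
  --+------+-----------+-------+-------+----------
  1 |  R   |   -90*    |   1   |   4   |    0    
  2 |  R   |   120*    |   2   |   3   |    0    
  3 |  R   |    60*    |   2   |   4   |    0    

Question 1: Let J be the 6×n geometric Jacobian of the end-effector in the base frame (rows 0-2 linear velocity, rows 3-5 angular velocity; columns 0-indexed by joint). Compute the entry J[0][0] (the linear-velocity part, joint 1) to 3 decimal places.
-1.500

axis z_0 = ẑ; lever o_n−o_0 = (2.5981,1.5000,5.0000)
cross product → J_v[:, 0] = (-1.5000,2.5981,0.0000)
J_ω[:, 0] = z_0
entry J[0][0] = -1.5000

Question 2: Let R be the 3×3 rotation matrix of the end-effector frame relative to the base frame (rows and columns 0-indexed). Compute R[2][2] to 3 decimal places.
1.000

End-effector z-axis (col 2 of R) = (0.0000,0.0000,1.0000)
R[2][2] = 1.0000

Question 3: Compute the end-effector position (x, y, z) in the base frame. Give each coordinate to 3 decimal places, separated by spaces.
2.598 1.500 5.000

after link 1: o_1 = (0.0000, -4.0000, 1.0000)
after link 2: o_2 = (2.5981, -2.5000, 3.0000)
after link 3: o_3 = (2.5981, 1.5000, 5.0000)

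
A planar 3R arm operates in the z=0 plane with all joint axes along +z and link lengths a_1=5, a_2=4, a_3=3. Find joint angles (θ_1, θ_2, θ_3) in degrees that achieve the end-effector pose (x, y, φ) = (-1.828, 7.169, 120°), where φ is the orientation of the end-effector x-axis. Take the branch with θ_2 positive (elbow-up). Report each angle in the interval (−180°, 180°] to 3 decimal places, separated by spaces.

wrist centre = target − a_3·(cos φ, sin φ) = (-0.3280, 4.5709)
cos θ_2 = (21.0009−5²−4²)/(2·5·4) = -0.5000; θ_2 = 119.9985° (elbow-up)
β = atan2(4.5709,-0.3280) = 94.1044°; ψ = atan2(3.4642,3.0001) = 49.1062°
θ_1 = β − ψ = 44.9982°
θ_3 = φ − θ_1 − θ_2 = -44.9967° (wrapped to (-180°,180°])

44.998 119.998 -44.997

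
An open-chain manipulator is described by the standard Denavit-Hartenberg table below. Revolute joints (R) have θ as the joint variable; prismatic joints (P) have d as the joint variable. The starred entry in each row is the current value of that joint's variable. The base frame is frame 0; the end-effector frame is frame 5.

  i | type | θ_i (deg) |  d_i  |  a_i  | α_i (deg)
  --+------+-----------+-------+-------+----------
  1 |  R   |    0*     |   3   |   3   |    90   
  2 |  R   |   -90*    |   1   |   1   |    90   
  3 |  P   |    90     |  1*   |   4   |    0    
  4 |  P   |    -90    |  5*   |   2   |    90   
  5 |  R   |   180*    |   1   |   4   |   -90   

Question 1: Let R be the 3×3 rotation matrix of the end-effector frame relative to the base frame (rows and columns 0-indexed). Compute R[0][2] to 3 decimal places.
End-effector z-axis (col 2 of R) = (1.0000,0.0000,0.0000)
R[0][2] = 1.0000

1.000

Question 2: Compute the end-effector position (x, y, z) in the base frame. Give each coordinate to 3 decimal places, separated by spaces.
after link 1: o_1 = (3.0000, 0.0000, 3.0000)
after link 2: o_2 = (3.0000, -1.0000, 2.0000)
after link 3: o_3 = (2.0000, -5.0000, 2.0000)
after link 4: o_4 = (-3.0000, -5.0000, -0.0000)
after link 5: o_5 = (-3.0000, -4.0000, 4.0000)

-3.000 -4.000 4.000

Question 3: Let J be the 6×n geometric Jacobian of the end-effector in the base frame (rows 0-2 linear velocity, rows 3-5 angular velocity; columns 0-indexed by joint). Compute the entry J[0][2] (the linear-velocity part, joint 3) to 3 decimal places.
-1.000

prismatic axis z_2 = (-1.0000,-0.0000,-0.0000)
J_v[:, 2] = z_2; J_ω[:, 2] = (0,0,0)
entry J[0][2] = -1.0000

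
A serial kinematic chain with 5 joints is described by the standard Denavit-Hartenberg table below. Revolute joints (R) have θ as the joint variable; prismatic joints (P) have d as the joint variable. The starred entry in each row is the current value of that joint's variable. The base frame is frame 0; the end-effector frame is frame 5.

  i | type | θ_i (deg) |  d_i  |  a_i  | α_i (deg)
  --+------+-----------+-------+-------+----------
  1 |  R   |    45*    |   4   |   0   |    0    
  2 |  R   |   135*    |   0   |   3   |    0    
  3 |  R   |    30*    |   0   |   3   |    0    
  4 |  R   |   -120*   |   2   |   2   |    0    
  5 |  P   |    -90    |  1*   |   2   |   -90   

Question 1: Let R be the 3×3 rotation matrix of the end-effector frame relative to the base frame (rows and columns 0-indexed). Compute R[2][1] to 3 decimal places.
End-effector y-axis (col 1 of R) = (-0.0000,0.0000,-1.0000)
R[2][1] = -1.0000

-1.000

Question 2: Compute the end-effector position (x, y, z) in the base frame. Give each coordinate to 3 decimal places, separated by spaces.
after link 1: o_1 = (0.0000, 0.0000, 4.0000)
after link 2: o_2 = (-3.0000, 0.0000, 4.0000)
after link 3: o_3 = (-5.5981, -1.5000, 4.0000)
after link 4: o_4 = (-5.5981, 0.5000, 6.0000)
after link 5: o_5 = (-3.5981, 0.5000, 7.0000)

-3.598 0.500 7.000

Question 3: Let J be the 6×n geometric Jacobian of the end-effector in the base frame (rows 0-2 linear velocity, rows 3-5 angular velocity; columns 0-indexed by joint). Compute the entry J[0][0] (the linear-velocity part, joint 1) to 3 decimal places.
-0.500

axis z_0 = ẑ; lever o_n−o_0 = (-3.5981,0.5000,7.0000)
cross product → J_v[:, 0] = (-0.5000,-3.5981,0.0000)
J_ω[:, 0] = z_0
entry J[0][0] = -0.5000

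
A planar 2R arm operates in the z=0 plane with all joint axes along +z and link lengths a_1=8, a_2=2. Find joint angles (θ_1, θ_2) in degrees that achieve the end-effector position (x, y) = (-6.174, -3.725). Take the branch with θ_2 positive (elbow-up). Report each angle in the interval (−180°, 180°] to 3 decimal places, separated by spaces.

cos θ_2 = (51.9939−8²−2²)/(2·8·2) = -0.5002; θ_2 = 120.0126° (elbow-up)
β = atan2(-3.7250,-6.1740) = -148.8959°; ψ = atan2(1.7318,6.9996) = 13.8969°
θ_1 = β − ψ = -162.7928°

-162.793 120.013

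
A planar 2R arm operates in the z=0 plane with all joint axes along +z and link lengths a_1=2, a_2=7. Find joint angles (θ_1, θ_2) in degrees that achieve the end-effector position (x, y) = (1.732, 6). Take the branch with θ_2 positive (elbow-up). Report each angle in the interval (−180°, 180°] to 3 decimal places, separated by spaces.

-30.000 120.000

cos θ_2 = (38.9998−2²−7²)/(2·2·7) = -0.5000; θ_2 = 120.0004° (elbow-up)
β = atan2(6.0000,1.7320) = 73.8983°; ψ = atan2(6.0622,-1.5000) = 103.8983°
θ_1 = β − ψ = -30.0000°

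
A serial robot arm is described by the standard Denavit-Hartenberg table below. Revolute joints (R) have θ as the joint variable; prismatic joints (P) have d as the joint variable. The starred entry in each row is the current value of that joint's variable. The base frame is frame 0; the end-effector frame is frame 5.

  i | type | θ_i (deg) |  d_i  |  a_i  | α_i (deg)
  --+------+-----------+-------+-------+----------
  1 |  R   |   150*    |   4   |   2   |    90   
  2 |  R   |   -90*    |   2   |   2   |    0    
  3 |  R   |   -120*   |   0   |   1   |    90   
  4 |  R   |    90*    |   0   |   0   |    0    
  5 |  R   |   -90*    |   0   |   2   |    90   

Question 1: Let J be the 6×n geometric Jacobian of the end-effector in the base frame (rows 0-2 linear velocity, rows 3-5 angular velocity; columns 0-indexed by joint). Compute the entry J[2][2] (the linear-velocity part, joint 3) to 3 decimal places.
-2.598

axis z_2 = (0.5000,0.8660,0.0000); lever o_n−o_2 = (2.2500,-1.2990,1.5000)
cross product → J_v[:, 2] = (1.2990,-0.7500,-2.5981)
J_ω[:, 2] = z_2
entry J[2][2] = -2.5981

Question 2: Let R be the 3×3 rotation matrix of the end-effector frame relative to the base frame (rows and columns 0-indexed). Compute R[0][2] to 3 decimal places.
-0.500

End-effector z-axis (col 2 of R) = (-0.5000,-0.8660,0.0000)
R[0][2] = -0.5000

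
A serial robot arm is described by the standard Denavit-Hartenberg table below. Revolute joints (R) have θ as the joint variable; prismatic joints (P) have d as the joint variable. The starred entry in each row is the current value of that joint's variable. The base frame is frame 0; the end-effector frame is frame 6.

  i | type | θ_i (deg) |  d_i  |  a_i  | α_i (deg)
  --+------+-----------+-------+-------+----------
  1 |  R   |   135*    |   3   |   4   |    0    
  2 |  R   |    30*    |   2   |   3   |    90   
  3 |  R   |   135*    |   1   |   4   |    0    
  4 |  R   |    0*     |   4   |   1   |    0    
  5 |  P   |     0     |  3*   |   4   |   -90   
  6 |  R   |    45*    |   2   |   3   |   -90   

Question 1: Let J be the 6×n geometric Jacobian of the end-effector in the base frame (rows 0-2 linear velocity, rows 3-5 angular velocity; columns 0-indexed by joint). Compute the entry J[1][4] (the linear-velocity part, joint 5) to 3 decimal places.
0.966

prismatic axis z_4 = (0.2588,0.9659,0.0000)
J_v[:, 4] = z_4; J_ω[:, 4] = (0,0,0)
entry J[1][4] = 0.9659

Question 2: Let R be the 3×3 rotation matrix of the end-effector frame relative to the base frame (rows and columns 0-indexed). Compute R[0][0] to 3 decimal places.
0.300

End-effector x-axis (col 0 of R) = (0.3000,-0.8124,0.5000)
R[0][0] = 0.3000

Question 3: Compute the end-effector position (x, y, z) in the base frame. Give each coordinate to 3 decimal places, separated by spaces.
4.757 6.882 11.450

after link 1: o_1 = (-2.8284, 2.8284, 3.0000)
after link 2: o_2 = (-5.7262, 3.6049, 5.0000)
after link 3: o_3 = (-2.7353, 3.8388, 7.8284)
after link 4: o_4 = (-1.0170, 7.5194, 8.5355)
after link 5: o_5 = (2.4915, 9.6852, 11.3640)
after link 6: o_6 = (4.7573, 6.8819, 11.4497)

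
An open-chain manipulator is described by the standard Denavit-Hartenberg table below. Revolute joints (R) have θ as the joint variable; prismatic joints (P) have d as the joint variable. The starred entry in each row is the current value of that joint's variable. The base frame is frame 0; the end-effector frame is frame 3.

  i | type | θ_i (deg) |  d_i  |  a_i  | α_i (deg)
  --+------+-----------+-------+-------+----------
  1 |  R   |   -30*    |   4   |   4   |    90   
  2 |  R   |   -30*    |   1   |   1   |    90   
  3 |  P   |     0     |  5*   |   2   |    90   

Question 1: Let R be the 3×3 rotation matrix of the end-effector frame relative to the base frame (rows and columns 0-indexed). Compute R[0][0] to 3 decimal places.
End-effector x-axis (col 0 of R) = (0.7500,-0.4330,-0.5000)
R[0][0] = 0.7500

0.750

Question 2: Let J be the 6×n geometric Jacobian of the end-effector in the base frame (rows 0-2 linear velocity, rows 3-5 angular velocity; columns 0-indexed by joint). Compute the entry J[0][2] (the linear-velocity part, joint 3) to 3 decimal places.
-0.433

prismatic axis z_2 = (-0.4330,0.2500,-0.8660)
J_v[:, 2] = z_2; J_ω[:, 2] = (0,0,0)
entry J[0][2] = -0.4330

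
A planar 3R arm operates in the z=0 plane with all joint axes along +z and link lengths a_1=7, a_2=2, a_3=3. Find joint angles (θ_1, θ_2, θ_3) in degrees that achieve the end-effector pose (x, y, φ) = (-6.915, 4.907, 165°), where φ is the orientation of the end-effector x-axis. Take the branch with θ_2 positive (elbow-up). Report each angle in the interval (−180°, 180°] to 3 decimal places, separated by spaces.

wrist centre = target − a_3·(cos φ, sin φ) = (-4.0172, 4.1305)
cos θ_2 = (33.1995−7²−2²)/(2·7·2) = -0.7072; θ_2 = 135.0045° (elbow-up)
β = atan2(4.1305,-4.0172) = 134.2032°; ψ = atan2(1.4141,5.5857) = 14.2068°
θ_1 = β − ψ = 119.9963°
θ_3 = φ − θ_1 − θ_2 = -90.0008° (wrapped to (-180°,180°])

119.996 135.004 -90.001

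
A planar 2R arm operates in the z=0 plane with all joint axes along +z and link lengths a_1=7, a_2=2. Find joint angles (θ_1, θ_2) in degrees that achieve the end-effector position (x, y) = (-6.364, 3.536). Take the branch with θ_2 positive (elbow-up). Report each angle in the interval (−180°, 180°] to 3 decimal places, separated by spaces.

cos θ_2 = (53.0038−7²−2²)/(2·7·2) = 0.0001; θ_2 = 89.9922° (elbow-up)
β = atan2(3.5360,-6.3640) = 150.9423°; ψ = atan2(2.0000,7.0003) = 15.9448°
θ_1 = β − ψ = 134.9975°

134.998 89.992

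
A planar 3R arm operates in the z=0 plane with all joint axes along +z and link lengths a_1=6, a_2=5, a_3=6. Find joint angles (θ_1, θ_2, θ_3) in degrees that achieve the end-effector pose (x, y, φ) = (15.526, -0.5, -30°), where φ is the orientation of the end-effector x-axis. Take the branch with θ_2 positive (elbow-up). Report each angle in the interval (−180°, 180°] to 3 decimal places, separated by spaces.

wrist centre = target − a_3·(cos φ, sin φ) = (10.3298, 2.5000)
cos θ_2 = (112.9558−6²−5²)/(2·6·5) = 0.8659; θ_2 = 30.0110° (elbow-up)
β = atan2(2.5000,10.3298) = 13.6050°; ψ = atan2(2.5008,10.3296) = 13.6096°
θ_1 = β − ψ = -0.0046°
θ_3 = φ − θ_1 − θ_2 = -60.0064° (wrapped to (-180°,180°])

-0.005 30.011 -60.006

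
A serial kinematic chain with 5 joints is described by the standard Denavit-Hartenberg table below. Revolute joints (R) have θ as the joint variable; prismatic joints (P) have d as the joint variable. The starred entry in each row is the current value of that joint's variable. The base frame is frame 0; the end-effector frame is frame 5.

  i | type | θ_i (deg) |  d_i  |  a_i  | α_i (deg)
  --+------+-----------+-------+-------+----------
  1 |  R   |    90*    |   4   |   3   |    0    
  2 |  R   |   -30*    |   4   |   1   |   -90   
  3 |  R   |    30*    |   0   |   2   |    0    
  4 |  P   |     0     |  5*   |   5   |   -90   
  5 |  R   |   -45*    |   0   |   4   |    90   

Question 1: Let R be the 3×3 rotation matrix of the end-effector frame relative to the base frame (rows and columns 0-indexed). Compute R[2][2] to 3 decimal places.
End-effector z-axis (col 2 of R) = (-0.9186,-0.1768,0.3536)
R[2][2] = 0.3536

0.354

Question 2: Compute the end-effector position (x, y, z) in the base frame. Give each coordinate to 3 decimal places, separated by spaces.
-2.024 15.152 3.086

after link 1: o_1 = (0.0000, 3.0000, 4.0000)
after link 2: o_2 = (0.5000, 3.8660, 8.0000)
after link 3: o_3 = (1.3660, 5.3660, 7.0000)
after link 4: o_4 = (-0.7990, 11.6160, 4.5000)
after link 5: o_5 = (-2.0238, 15.1516, 3.0858)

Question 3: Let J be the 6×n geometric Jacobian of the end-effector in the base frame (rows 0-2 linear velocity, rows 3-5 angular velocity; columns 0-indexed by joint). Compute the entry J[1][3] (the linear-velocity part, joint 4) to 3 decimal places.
0.500

prismatic axis z_3 = (-0.8660,0.5000,0.0000)
J_v[:, 3] = z_3; J_ω[:, 3] = (0,0,0)
entry J[1][3] = 0.5000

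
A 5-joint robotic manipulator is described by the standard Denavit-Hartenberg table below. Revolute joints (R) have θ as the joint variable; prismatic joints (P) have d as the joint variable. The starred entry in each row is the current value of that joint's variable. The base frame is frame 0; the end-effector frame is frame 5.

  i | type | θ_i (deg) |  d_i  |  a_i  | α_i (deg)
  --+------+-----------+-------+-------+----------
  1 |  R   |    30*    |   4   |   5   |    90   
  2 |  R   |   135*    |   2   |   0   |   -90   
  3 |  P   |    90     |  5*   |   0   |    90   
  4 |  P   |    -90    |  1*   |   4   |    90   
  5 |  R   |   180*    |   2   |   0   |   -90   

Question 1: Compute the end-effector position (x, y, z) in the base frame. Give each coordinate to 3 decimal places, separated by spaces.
after link 1: o_1 = (4.3301, 2.5000, 4.0000)
after link 2: o_2 = (5.3301, 0.7679, 4.0000)
after link 3: o_3 = (2.2683, -0.9998, 0.4645)
after link 4: o_4 = (4.1054, 0.0608, 4.0000)
after link 5: o_5 = (5.1054, -1.6712, 4.0000)

5.105 -1.671 4.000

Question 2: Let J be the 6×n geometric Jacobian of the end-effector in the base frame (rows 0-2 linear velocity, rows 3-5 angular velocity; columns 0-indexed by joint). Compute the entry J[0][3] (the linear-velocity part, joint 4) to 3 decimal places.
-0.612

prismatic axis z_3 = (-0.6124,-0.3536,0.7071)
J_v[:, 3] = z_3; J_ω[:, 3] = (0,0,0)
entry J[0][3] = -0.6124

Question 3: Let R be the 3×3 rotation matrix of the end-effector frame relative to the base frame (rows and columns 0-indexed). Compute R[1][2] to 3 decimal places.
End-effector z-axis (col 2 of R) = (0.6124,0.3536,-0.7071)
R[1][2] = 0.3536

0.354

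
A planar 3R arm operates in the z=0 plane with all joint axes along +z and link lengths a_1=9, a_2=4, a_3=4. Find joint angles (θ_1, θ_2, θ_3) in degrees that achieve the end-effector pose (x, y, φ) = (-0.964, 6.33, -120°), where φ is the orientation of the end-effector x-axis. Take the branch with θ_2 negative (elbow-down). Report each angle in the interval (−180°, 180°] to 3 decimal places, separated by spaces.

wrist centre = target − a_3·(cos φ, sin φ) = (1.0360, 9.7941)
cos θ_2 = (96.9977−9²−4²)/(2·9·4) = -0.0000; θ_2 = -90.0018° (elbow-down)
β = atan2(9.7941,1.0360) = 83.9618°; ψ = atan2(-4.0000,8.9999) = -23.9628°
θ_1 = β − ψ = 107.9246°
θ_3 = φ − θ_1 − θ_2 = -137.9228° (wrapped to (-180°,180°])

107.925 -90.002 -137.923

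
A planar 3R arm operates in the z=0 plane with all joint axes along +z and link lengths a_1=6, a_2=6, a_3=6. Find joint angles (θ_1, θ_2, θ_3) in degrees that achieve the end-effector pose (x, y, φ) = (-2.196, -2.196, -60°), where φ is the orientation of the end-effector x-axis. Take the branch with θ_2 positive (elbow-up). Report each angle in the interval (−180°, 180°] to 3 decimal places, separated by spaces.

wrist centre = target − a_3·(cos φ, sin φ) = (-5.1960, 3.0002)
cos θ_2 = (35.9993−6²−6²)/(2·6·6) = -0.5000; θ_2 = 120.0006° (elbow-up)
β = atan2(3.0002,-5.1960) = 149.9980°; ψ = atan2(5.1961,2.9999) = 60.0003°
θ_1 = β − ψ = 89.9977°
θ_3 = φ − θ_1 − θ_2 = 90.0017° (wrapped to (-180°,180°])

89.998 120.001 90.002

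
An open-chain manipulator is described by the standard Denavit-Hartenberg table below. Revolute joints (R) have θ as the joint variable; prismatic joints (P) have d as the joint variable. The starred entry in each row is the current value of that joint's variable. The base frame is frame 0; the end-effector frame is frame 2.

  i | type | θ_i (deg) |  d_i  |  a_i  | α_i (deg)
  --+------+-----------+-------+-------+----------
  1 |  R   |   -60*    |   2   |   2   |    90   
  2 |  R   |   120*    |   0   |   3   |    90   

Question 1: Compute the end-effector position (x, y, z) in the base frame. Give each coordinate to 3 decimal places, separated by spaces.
after link 1: o_1 = (1.0000, -1.7321, 2.0000)
after link 2: o_2 = (0.2500, -0.4330, 4.5981)

0.250 -0.433 4.598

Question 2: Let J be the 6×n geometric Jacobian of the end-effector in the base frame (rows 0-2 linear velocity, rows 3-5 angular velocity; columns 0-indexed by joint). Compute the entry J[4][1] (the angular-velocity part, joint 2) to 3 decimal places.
-0.500

axis z_1 = (-0.8660,-0.5000,0.0000); lever o_n−o_1 = (-0.7500,1.2990,2.5981)
cross product → J_v[:, 1] = (-1.2990,2.2500,-1.5000)
J_ω[:, 1] = z_1
entry J[4][1] = -0.5000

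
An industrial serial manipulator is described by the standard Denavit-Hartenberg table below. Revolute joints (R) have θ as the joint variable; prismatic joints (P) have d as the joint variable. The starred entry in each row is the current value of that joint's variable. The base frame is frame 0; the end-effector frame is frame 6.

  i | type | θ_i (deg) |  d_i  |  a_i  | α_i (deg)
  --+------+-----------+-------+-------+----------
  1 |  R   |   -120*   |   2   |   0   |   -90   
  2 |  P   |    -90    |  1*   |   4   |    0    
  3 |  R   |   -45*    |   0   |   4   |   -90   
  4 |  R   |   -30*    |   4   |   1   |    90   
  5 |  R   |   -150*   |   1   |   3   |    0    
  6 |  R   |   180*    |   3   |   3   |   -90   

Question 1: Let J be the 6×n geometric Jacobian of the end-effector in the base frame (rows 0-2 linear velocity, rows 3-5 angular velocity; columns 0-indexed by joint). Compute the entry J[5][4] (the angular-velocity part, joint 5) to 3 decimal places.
-0.354

axis z_4 = (0.5732,-0.7392,-0.3536); lever o_n−o_4 = (2.2929,-2.9568,-1.4142)
cross product → J_v[:, 4] = (-0.0000,-0.0000,0.0000)
J_ω[:, 4] = z_4
entry J[5][4] = -0.3536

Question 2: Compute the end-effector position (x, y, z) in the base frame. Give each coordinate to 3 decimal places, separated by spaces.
3.898 -3.176 10.855

after link 1: o_1 = (0.0000, 0.0000, 2.0000)
after link 2: o_2 = (0.8660, -0.5000, 6.0000)
after link 3: o_3 = (2.2802, 1.9495, 8.8284)
after link 4: o_4 = (1.6052, -0.2197, 12.2692)
after link 5: o_5 = (0.7883, -0.7686, 9.2640)
after link 6: o_6 = (3.8981, -3.1765, 10.8550)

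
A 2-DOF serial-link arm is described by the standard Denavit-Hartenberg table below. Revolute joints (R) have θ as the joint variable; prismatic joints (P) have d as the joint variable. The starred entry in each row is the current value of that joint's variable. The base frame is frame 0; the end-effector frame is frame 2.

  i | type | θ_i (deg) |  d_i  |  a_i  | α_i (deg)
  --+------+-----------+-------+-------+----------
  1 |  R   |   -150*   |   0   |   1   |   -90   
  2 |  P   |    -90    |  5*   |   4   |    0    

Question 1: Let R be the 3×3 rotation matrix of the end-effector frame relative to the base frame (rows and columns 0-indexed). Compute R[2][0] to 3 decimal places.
1.000

End-effector x-axis (col 0 of R) = (-0.0000,0.0000,1.0000)
R[2][0] = 1.0000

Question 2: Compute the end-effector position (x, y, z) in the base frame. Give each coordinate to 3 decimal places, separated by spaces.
after link 1: o_1 = (-0.8660, -0.5000, 0.0000)
after link 2: o_2 = (1.6340, -4.8301, 4.0000)

1.634 -4.830 4.000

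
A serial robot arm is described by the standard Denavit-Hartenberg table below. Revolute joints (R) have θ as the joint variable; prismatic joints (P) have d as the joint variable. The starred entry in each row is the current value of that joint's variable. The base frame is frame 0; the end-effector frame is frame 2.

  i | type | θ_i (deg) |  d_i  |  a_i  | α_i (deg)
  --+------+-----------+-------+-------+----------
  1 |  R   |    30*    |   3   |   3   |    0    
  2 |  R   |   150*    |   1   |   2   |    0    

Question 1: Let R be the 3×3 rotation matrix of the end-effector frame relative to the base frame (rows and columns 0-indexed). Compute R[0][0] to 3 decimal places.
-1.000

End-effector x-axis (col 0 of R) = (-1.0000,0.0000,0.0000)
R[0][0] = -1.0000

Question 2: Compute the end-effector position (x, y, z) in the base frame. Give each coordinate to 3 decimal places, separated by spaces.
0.598 1.500 4.000

after link 1: o_1 = (2.5981, 1.5000, 3.0000)
after link 2: o_2 = (0.5981, 1.5000, 4.0000)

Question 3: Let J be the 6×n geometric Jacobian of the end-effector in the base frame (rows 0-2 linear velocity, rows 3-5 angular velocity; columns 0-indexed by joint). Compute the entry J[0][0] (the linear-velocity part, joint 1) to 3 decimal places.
axis z_0 = ẑ; lever o_n−o_0 = (0.5981,1.5000,4.0000)
cross product → J_v[:, 0] = (-1.5000,0.5981,0.0000)
J_ω[:, 0] = z_0
entry J[0][0] = -1.5000

-1.500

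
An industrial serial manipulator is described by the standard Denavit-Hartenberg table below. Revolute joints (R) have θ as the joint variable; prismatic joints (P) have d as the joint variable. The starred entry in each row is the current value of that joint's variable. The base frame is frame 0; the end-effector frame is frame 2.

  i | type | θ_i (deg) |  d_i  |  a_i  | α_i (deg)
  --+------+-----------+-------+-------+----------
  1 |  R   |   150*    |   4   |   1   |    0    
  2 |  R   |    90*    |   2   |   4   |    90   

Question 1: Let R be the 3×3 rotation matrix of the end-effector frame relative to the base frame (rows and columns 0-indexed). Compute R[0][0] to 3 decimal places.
-0.500

End-effector x-axis (col 0 of R) = (-0.5000,-0.8660,0.0000)
R[0][0] = -0.5000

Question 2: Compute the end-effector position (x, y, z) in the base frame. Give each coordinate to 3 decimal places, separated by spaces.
after link 1: o_1 = (-0.8660, 0.5000, 4.0000)
after link 2: o_2 = (-2.8660, -2.9641, 6.0000)

-2.866 -2.964 6.000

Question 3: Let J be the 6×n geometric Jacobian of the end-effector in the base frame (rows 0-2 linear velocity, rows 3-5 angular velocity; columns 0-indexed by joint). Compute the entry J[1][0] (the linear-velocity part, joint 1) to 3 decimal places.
axis z_0 = ẑ; lever o_n−o_0 = (-2.8660,-2.9641,6.0000)
cross product → J_v[:, 0] = (2.9641,-2.8660,0.0000)
J_ω[:, 0] = z_0
entry J[1][0] = -2.8660

-2.866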